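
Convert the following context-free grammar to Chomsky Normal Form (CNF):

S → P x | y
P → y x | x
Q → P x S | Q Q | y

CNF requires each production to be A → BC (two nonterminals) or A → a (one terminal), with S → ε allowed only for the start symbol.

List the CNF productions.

TX → x; S → y; TY → y; P → x; Q → y; S → P TX; P → TY TX; Q → P X0; X0 → TX S; Q → Q Q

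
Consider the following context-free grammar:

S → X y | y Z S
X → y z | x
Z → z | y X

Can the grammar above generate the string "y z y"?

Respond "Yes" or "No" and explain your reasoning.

Yes - a valid derivation exists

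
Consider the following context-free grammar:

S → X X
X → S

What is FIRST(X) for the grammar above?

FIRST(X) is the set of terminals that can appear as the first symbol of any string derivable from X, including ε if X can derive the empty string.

We compute FIRST(X) using the standard algorithm.
FIRST(S) = {}
FIRST(X) = {}
Therefore, FIRST(X) = {}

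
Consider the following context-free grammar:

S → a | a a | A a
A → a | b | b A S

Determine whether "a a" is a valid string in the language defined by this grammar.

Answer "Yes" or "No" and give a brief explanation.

Yes - a valid derivation exists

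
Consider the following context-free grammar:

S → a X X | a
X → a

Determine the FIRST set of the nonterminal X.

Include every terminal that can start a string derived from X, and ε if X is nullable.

We compute FIRST(X) using the standard algorithm.
FIRST(S) = {a}
FIRST(X) = {a}
Therefore, FIRST(X) = {a}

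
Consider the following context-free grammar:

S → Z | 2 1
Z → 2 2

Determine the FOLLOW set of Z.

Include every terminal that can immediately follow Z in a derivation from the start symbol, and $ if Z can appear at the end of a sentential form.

We compute FOLLOW(Z) using the standard algorithm.
FOLLOW(S) starts with {$}.
FIRST(S) = {2}
FIRST(Z) = {2}
FOLLOW(S) = {$}
FOLLOW(Z) = {$}
Therefore, FOLLOW(Z) = {$}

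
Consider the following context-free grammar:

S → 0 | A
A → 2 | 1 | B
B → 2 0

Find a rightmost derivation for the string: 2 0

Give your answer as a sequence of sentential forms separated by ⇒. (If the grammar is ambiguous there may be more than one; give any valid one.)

S ⇒ A ⇒ B ⇒ 2 0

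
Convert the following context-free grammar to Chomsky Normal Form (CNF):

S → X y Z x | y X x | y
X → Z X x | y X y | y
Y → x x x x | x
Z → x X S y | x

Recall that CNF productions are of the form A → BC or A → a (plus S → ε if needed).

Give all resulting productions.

TY → y; TX → x; S → y; X → y; Y → x; Z → x; S → X X0; X0 → TY X1; X1 → Z TX; S → TY X2; X2 → X TX; X → Z X3; X3 → X TX; X → TY X4; X4 → X TY; Y → TX X5; X5 → TX X6; X6 → TX TX; Z → TX X7; X7 → X X8; X8 → S TY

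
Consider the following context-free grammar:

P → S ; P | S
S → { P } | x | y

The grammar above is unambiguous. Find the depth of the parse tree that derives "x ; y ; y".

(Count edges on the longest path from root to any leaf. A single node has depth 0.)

4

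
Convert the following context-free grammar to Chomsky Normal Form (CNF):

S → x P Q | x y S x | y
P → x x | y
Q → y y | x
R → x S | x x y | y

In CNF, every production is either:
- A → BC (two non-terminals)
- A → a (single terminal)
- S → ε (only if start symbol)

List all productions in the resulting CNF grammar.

TX → x; TY → y; S → y; P → y; Q → x; R → y; S → TX X0; X0 → P Q; S → TX X1; X1 → TY X2; X2 → S TX; P → TX TX; Q → TY TY; R → TX S; R → TX X3; X3 → TX TY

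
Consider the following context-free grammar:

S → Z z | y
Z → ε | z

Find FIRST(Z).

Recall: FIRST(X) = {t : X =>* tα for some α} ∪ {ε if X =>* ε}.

We compute FIRST(Z) using the standard algorithm.
FIRST(S) = {y, z}
FIRST(Z) = {z, ε}
Therefore, FIRST(Z) = {z, ε}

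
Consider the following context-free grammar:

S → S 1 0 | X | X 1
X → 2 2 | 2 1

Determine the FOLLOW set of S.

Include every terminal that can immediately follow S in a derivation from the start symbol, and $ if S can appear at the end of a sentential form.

We compute FOLLOW(S) using the standard algorithm.
FOLLOW(S) starts with {$}.
FIRST(S) = {2}
FIRST(X) = {2}
FOLLOW(S) = {$, 1}
FOLLOW(X) = {$, 1}
Therefore, FOLLOW(S) = {$, 1}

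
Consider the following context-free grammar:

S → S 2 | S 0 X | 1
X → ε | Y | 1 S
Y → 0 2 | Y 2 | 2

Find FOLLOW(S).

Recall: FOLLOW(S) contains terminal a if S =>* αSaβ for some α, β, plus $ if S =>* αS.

We compute FOLLOW(S) using the standard algorithm.
FOLLOW(S) starts with {$}.
FIRST(S) = {1}
FIRST(X) = {0, 1, 2, ε}
FIRST(Y) = {0, 2}
FOLLOW(S) = {$, 0, 2}
FOLLOW(X) = {$, 0, 2}
FOLLOW(Y) = {$, 0, 2}
Therefore, FOLLOW(S) = {$, 0, 2}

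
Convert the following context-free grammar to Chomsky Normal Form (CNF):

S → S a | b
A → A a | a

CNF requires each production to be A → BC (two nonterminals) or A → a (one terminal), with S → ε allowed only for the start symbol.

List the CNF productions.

TA → a; S → b; A → a; S → S TA; A → A TA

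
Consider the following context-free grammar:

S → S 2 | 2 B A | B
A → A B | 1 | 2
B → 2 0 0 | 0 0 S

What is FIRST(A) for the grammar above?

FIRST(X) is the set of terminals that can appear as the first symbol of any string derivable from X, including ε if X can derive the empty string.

We compute FIRST(A) using the standard algorithm.
FIRST(A) = {1, 2}
FIRST(B) = {0, 2}
FIRST(S) = {0, 2}
Therefore, FIRST(A) = {1, 2}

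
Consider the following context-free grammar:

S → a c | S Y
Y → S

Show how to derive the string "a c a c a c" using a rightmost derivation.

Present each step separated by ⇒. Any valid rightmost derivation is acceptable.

S ⇒ S Y ⇒ S S ⇒ S a c ⇒ S Y a c ⇒ S S a c ⇒ S a c a c ⇒ a c a c a c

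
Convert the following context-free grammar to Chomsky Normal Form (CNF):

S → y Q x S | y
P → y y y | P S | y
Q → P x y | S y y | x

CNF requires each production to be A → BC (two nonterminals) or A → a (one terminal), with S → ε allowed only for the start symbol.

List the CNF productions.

TY → y; TX → x; S → y; P → y; Q → x; S → TY X0; X0 → Q X1; X1 → TX S; P → TY X2; X2 → TY TY; P → P S; Q → P X3; X3 → TX TY; Q → S X4; X4 → TY TY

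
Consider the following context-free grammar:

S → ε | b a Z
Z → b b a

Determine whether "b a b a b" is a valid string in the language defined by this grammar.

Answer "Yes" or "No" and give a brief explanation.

No - no valid derivation exists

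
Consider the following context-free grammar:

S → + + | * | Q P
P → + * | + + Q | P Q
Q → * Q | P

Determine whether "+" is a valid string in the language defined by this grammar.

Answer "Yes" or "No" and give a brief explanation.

No - no valid derivation exists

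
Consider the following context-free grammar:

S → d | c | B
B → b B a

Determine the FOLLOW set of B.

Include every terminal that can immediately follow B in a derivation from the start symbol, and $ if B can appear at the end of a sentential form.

We compute FOLLOW(B) using the standard algorithm.
FOLLOW(S) starts with {$}.
FIRST(B) = {b}
FIRST(S) = {b, c, d}
FOLLOW(B) = {$, a}
FOLLOW(S) = {$}
Therefore, FOLLOW(B) = {$, a}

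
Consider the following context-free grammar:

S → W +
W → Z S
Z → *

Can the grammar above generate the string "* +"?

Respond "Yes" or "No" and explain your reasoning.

No - no valid derivation exists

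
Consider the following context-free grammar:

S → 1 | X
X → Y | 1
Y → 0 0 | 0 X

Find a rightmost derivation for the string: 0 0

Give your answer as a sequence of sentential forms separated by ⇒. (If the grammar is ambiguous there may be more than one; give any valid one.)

S ⇒ X ⇒ Y ⇒ 0 0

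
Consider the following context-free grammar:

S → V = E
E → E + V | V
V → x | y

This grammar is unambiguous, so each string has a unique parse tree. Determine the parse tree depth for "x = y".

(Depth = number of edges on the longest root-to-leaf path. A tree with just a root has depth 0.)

3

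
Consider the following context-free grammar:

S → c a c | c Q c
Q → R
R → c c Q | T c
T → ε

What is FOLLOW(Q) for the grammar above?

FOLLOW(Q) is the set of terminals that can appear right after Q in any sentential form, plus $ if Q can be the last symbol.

We compute FOLLOW(Q) using the standard algorithm.
FOLLOW(S) starts with {$}.
FIRST(Q) = {c}
FIRST(R) = {c}
FIRST(S) = {c}
FIRST(T) = {ε}
FOLLOW(Q) = {c}
FOLLOW(R) = {c}
FOLLOW(S) = {$}
FOLLOW(T) = {c}
Therefore, FOLLOW(Q) = {c}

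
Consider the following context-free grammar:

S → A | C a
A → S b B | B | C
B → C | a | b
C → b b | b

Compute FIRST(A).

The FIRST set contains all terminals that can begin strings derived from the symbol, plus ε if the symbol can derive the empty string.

We compute FIRST(A) using the standard algorithm.
FIRST(A) = {a, b}
FIRST(B) = {a, b}
FIRST(C) = {b}
FIRST(S) = {a, b}
Therefore, FIRST(A) = {a, b}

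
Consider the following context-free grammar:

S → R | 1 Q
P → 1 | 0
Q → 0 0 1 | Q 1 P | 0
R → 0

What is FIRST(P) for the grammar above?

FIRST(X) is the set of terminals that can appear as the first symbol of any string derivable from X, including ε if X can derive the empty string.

We compute FIRST(P) using the standard algorithm.
FIRST(P) = {0, 1}
FIRST(Q) = {0}
FIRST(R) = {0}
FIRST(S) = {0, 1}
Therefore, FIRST(P) = {0, 1}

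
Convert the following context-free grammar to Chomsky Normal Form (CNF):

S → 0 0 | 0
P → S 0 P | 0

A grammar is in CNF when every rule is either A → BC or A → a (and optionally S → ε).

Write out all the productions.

T0 → 0; S → 0; P → 0; S → T0 T0; P → S X0; X0 → T0 P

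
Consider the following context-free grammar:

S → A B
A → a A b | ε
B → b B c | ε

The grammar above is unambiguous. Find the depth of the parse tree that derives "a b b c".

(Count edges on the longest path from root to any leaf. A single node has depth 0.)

3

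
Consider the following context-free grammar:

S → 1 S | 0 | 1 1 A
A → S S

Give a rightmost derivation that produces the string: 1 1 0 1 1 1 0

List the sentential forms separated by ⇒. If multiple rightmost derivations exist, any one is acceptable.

S ⇒ 1 1 A ⇒ 1 1 S S ⇒ 1 1 S 1 S ⇒ 1 1 S 1 1 S ⇒ 1 1 S 1 1 1 S ⇒ 1 1 S 1 1 1 0 ⇒ 1 1 0 1 1 1 0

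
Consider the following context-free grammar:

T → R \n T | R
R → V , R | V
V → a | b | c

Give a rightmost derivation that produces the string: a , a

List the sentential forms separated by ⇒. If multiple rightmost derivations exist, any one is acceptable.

T ⇒ R ⇒ V , R ⇒ V , V ⇒ V , a ⇒ a , a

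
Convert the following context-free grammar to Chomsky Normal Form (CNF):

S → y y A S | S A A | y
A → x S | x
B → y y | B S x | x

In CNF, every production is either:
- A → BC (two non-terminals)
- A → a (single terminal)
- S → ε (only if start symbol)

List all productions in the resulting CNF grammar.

TY → y; S → y; TX → x; A → x; B → x; S → TY X0; X0 → TY X1; X1 → A S; S → S X2; X2 → A A; A → TX S; B → TY TY; B → B X3; X3 → S TX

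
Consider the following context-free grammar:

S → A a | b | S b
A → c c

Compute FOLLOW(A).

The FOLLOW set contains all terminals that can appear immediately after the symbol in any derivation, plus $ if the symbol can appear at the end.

We compute FOLLOW(A) using the standard algorithm.
FOLLOW(S) starts with {$}.
FIRST(A) = {c}
FIRST(S) = {b, c}
FOLLOW(A) = {a}
FOLLOW(S) = {$, b}
Therefore, FOLLOW(A) = {a}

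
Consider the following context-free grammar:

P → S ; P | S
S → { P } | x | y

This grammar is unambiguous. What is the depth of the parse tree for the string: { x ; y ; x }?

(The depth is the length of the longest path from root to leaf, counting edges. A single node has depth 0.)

6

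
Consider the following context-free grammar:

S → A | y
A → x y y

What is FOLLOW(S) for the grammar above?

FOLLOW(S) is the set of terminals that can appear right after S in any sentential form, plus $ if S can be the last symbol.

We compute FOLLOW(S) using the standard algorithm.
FOLLOW(S) starts with {$}.
FIRST(A) = {x}
FIRST(S) = {x, y}
FOLLOW(A) = {$}
FOLLOW(S) = {$}
Therefore, FOLLOW(S) = {$}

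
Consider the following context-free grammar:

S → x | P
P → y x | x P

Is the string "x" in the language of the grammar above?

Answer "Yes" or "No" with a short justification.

Yes - a valid derivation exists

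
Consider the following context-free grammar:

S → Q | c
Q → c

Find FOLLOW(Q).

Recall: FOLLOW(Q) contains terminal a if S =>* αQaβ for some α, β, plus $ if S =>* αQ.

We compute FOLLOW(Q) using the standard algorithm.
FOLLOW(S) starts with {$}.
FIRST(Q) = {c}
FIRST(S) = {c}
FOLLOW(Q) = {$}
FOLLOW(S) = {$}
Therefore, FOLLOW(Q) = {$}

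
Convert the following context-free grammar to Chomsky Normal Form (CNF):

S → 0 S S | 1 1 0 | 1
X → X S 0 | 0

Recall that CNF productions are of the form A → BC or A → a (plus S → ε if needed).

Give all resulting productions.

T0 → 0; T1 → 1; S → 1; X → 0; S → T0 X0; X0 → S S; S → T1 X1; X1 → T1 T0; X → X X2; X2 → S T0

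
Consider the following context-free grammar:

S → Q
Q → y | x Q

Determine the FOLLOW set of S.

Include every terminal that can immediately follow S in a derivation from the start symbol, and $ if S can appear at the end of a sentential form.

We compute FOLLOW(S) using the standard algorithm.
FOLLOW(S) starts with {$}.
FIRST(Q) = {x, y}
FIRST(S) = {x, y}
FOLLOW(Q) = {$}
FOLLOW(S) = {$}
Therefore, FOLLOW(S) = {$}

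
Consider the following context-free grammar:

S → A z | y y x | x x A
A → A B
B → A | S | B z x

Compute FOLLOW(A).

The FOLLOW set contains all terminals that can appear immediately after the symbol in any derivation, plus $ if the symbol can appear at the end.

We compute FOLLOW(A) using the standard algorithm.
FOLLOW(S) starts with {$}.
FIRST(A) = {}
FIRST(B) = {x, y}
FIRST(S) = {x, y}
FOLLOW(A) = {$, x, y, z}
FOLLOW(B) = {$, x, y, z}
FOLLOW(S) = {$, x, y, z}
Therefore, FOLLOW(A) = {$, x, y, z}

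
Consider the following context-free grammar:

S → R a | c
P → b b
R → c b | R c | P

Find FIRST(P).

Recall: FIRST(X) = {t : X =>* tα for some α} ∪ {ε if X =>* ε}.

We compute FIRST(P) using the standard algorithm.
FIRST(P) = {b}
FIRST(R) = {b, c}
FIRST(S) = {b, c}
Therefore, FIRST(P) = {b}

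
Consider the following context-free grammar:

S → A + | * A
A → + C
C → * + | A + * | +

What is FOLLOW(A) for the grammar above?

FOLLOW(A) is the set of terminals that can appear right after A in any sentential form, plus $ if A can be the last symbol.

We compute FOLLOW(A) using the standard algorithm.
FOLLOW(S) starts with {$}.
FIRST(A) = {+}
FIRST(C) = {*, +}
FIRST(S) = {*, +}
FOLLOW(A) = {$, +}
FOLLOW(C) = {$, +}
FOLLOW(S) = {$}
Therefore, FOLLOW(A) = {$, +}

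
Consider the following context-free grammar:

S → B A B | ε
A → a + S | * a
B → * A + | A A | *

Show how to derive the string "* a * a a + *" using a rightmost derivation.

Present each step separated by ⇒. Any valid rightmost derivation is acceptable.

S ⇒ B A B ⇒ B A * ⇒ B a + S * ⇒ B a + * ⇒ A A a + * ⇒ A * a a + * ⇒ * a * a a + *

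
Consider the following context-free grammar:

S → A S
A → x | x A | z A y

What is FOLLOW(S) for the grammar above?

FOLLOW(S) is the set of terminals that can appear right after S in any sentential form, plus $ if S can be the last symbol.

We compute FOLLOW(S) using the standard algorithm.
FOLLOW(S) starts with {$}.
FIRST(A) = {x, z}
FIRST(S) = {x, z}
FOLLOW(A) = {x, y, z}
FOLLOW(S) = {$}
Therefore, FOLLOW(S) = {$}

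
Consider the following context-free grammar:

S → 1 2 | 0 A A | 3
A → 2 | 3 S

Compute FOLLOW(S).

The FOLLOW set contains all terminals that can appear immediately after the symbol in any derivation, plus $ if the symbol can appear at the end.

We compute FOLLOW(S) using the standard algorithm.
FOLLOW(S) starts with {$}.
FIRST(A) = {2, 3}
FIRST(S) = {0, 1, 3}
FOLLOW(A) = {$, 2, 3}
FOLLOW(S) = {$, 2, 3}
Therefore, FOLLOW(S) = {$, 2, 3}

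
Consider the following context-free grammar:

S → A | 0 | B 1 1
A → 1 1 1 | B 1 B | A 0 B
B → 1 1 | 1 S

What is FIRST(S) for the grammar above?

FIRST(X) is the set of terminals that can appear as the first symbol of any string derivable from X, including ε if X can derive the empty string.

We compute FIRST(S) using the standard algorithm.
FIRST(A) = {1}
FIRST(B) = {1}
FIRST(S) = {0, 1}
Therefore, FIRST(S) = {0, 1}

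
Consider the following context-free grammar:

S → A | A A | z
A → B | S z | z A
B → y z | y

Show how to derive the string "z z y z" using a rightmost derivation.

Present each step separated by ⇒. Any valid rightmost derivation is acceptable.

S ⇒ A ⇒ z A ⇒ z z A ⇒ z z B ⇒ z z y z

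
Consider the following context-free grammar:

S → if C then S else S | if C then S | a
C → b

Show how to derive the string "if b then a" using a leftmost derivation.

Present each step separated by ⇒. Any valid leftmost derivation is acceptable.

S ⇒ if C then S ⇒ if b then S ⇒ if b then a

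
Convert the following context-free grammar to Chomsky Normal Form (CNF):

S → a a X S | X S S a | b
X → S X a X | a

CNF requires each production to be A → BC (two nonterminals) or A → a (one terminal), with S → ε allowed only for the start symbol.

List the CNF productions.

TA → a; S → b; X → a; S → TA X0; X0 → TA X1; X1 → X S; S → X X2; X2 → S X3; X3 → S TA; X → S X4; X4 → X X5; X5 → TA X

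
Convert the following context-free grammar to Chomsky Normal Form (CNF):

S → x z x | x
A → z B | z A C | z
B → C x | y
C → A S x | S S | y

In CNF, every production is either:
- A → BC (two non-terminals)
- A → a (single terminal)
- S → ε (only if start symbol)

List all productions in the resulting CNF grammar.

TX → x; TZ → z; S → x; A → z; B → y; C → y; S → TX X0; X0 → TZ TX; A → TZ B; A → TZ X1; X1 → A C; B → C TX; C → A X2; X2 → S TX; C → S S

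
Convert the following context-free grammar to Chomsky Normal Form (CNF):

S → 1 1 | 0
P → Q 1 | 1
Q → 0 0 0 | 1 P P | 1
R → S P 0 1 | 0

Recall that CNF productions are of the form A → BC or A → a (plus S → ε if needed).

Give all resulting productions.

T1 → 1; S → 0; P → 1; T0 → 0; Q → 1; R → 0; S → T1 T1; P → Q T1; Q → T0 X0; X0 → T0 T0; Q → T1 X1; X1 → P P; R → S X2; X2 → P X3; X3 → T0 T1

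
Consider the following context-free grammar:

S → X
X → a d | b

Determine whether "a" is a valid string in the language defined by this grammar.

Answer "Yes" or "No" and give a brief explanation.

No - no valid derivation exists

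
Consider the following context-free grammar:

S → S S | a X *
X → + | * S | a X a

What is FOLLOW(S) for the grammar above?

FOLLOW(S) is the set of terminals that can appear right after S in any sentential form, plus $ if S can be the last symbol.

We compute FOLLOW(S) using the standard algorithm.
FOLLOW(S) starts with {$}.
FIRST(S) = {a}
FIRST(X) = {*, +, a}
FOLLOW(S) = {$, *, a}
FOLLOW(X) = {*, a}
Therefore, FOLLOW(S) = {$, *, a}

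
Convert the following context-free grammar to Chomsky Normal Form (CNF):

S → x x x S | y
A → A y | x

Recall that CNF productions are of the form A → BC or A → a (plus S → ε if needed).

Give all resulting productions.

TX → x; S → y; TY → y; A → x; S → TX X0; X0 → TX X1; X1 → TX S; A → A TY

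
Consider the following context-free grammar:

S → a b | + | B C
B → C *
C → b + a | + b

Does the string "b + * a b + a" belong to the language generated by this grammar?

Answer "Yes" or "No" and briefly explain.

No - no valid derivation exists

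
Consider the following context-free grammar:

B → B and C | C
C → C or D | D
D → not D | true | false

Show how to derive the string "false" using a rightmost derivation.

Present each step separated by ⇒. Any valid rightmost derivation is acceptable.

B ⇒ C ⇒ D ⇒ false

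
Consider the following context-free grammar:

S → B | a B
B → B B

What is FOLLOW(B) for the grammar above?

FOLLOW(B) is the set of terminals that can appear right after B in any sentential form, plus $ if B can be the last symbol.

We compute FOLLOW(B) using the standard algorithm.
FOLLOW(S) starts with {$}.
FIRST(B) = {}
FIRST(S) = {a}
FOLLOW(B) = {$}
FOLLOW(S) = {$}
Therefore, FOLLOW(B) = {$}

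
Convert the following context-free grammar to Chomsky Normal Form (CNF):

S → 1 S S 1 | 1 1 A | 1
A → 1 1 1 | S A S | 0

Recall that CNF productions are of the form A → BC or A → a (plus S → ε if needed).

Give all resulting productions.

T1 → 1; S → 1; A → 0; S → T1 X0; X0 → S X1; X1 → S T1; S → T1 X2; X2 → T1 A; A → T1 X3; X3 → T1 T1; A → S X4; X4 → A S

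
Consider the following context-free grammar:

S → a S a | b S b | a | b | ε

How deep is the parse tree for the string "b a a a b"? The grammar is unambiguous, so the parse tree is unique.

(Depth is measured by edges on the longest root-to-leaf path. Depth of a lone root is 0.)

3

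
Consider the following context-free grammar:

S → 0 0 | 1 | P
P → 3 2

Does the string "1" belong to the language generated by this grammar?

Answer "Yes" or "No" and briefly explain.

Yes - a valid derivation exists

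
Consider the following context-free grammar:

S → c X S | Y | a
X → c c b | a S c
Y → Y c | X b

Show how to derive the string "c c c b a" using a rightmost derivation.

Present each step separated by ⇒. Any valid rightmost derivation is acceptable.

S ⇒ c X S ⇒ c X a ⇒ c c c b a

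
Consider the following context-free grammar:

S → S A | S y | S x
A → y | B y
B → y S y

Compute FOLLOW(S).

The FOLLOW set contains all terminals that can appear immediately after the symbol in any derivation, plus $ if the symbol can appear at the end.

We compute FOLLOW(S) using the standard algorithm.
FOLLOW(S) starts with {$}.
FIRST(A) = {y}
FIRST(B) = {y}
FIRST(S) = {}
FOLLOW(A) = {$, x, y}
FOLLOW(B) = {y}
FOLLOW(S) = {$, x, y}
Therefore, FOLLOW(S) = {$, x, y}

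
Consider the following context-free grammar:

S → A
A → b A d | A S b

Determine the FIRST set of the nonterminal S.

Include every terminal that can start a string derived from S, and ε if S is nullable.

We compute FIRST(S) using the standard algorithm.
FIRST(A) = {b}
FIRST(S) = {b}
Therefore, FIRST(S) = {b}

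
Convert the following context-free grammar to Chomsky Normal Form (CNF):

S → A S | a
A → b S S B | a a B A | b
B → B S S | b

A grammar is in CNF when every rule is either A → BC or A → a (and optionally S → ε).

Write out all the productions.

S → a; TB → b; TA → a; A → b; B → b; S → A S; A → TB X0; X0 → S X1; X1 → S B; A → TA X2; X2 → TA X3; X3 → B A; B → B X4; X4 → S S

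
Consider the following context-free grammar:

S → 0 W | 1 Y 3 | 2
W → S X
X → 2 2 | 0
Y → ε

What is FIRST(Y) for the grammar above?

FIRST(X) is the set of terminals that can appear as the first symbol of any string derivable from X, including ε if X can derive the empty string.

We compute FIRST(Y) using the standard algorithm.
FIRST(S) = {0, 1, 2}
FIRST(W) = {0, 1, 2}
FIRST(X) = {0, 2}
FIRST(Y) = {ε}
Therefore, FIRST(Y) = {ε}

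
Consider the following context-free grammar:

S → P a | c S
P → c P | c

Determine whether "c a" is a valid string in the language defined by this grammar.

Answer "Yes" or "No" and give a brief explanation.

Yes - a valid derivation exists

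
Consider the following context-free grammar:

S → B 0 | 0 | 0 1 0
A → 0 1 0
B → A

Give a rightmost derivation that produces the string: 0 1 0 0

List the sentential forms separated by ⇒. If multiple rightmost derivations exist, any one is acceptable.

S ⇒ B 0 ⇒ A 0 ⇒ 0 1 0 0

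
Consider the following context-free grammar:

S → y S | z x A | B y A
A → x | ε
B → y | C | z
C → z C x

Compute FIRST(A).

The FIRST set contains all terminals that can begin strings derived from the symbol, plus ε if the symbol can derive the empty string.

We compute FIRST(A) using the standard algorithm.
FIRST(A) = {x, ε}
FIRST(B) = {y, z}
FIRST(C) = {z}
FIRST(S) = {y, z}
Therefore, FIRST(A) = {x, ε}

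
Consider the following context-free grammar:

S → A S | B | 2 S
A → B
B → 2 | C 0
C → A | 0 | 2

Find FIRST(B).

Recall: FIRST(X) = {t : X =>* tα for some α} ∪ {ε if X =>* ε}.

We compute FIRST(B) using the standard algorithm.
FIRST(A) = {0, 2}
FIRST(B) = {0, 2}
FIRST(C) = {0, 2}
FIRST(S) = {0, 2}
Therefore, FIRST(B) = {0, 2}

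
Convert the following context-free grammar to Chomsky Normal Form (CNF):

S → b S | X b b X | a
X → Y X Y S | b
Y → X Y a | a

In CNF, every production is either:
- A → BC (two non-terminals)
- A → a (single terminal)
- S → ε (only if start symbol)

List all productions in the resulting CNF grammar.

TB → b; S → a; X → b; TA → a; Y → a; S → TB S; S → X X0; X0 → TB X1; X1 → TB X; X → Y X2; X2 → X X3; X3 → Y S; Y → X X4; X4 → Y TA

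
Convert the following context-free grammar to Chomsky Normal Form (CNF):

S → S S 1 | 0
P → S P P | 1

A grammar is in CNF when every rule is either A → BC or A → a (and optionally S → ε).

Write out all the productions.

T1 → 1; S → 0; P → 1; S → S X0; X0 → S T1; P → S X1; X1 → P P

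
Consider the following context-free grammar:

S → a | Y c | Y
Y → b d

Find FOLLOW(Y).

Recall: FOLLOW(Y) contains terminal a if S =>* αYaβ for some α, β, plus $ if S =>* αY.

We compute FOLLOW(Y) using the standard algorithm.
FOLLOW(S) starts with {$}.
FIRST(S) = {a, b}
FIRST(Y) = {b}
FOLLOW(S) = {$}
FOLLOW(Y) = {$, c}
Therefore, FOLLOW(Y) = {$, c}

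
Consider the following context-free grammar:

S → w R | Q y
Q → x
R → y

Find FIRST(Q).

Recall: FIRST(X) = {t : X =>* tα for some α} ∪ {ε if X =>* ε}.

We compute FIRST(Q) using the standard algorithm.
FIRST(Q) = {x}
FIRST(R) = {y}
FIRST(S) = {w, x}
Therefore, FIRST(Q) = {x}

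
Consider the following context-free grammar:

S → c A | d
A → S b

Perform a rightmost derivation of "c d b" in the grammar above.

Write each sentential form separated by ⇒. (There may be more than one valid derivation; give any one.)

S ⇒ c A ⇒ c S b ⇒ c d b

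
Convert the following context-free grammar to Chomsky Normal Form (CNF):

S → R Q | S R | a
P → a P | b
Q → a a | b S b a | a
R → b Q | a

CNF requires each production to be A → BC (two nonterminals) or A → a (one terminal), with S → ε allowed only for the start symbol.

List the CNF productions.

S → a; TA → a; P → b; TB → b; Q → a; R → a; S → R Q; S → S R; P → TA P; Q → TA TA; Q → TB X0; X0 → S X1; X1 → TB TA; R → TB Q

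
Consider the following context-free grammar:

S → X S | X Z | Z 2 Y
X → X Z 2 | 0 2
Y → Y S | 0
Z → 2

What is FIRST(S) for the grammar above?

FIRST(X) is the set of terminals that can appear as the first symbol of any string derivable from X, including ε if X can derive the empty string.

We compute FIRST(S) using the standard algorithm.
FIRST(S) = {0, 2}
FIRST(X) = {0}
FIRST(Y) = {0}
FIRST(Z) = {2}
Therefore, FIRST(S) = {0, 2}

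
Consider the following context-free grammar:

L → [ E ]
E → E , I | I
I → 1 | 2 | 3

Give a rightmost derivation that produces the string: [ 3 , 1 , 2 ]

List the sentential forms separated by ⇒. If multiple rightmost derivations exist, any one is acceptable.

L ⇒ [ E ] ⇒ [ E , I ] ⇒ [ E , 2 ] ⇒ [ E , I , 2 ] ⇒ [ E , 1 , 2 ] ⇒ [ I , 1 , 2 ] ⇒ [ 3 , 1 , 2 ]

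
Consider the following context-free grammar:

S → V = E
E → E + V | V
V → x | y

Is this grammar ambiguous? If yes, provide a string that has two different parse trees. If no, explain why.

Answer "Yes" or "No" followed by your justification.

No - the grammar is unambiguous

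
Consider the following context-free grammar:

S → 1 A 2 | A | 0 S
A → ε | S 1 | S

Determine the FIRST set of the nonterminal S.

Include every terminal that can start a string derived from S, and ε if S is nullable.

We compute FIRST(S) using the standard algorithm.
FIRST(A) = {0, 1, ε}
FIRST(S) = {0, 1, ε}
Therefore, FIRST(S) = {0, 1, ε}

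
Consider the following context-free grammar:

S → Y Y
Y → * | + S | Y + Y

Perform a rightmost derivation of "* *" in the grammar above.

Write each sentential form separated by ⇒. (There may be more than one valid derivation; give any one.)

S ⇒ Y Y ⇒ Y * ⇒ * *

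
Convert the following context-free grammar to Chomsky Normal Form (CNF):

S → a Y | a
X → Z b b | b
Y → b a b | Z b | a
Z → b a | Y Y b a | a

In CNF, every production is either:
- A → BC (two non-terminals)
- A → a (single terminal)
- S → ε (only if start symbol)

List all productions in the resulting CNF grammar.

TA → a; S → a; TB → b; X → b; Y → a; Z → a; S → TA Y; X → Z X0; X0 → TB TB; Y → TB X1; X1 → TA TB; Y → Z TB; Z → TB TA; Z → Y X2; X2 → Y X3; X3 → TB TA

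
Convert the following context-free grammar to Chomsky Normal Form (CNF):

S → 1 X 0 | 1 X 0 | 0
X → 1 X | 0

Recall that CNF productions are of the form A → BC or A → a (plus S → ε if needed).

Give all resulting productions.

T1 → 1; T0 → 0; S → 0; X → 0; S → T1 X0; X0 → X T0; S → T1 X1; X1 → X T0; X → T1 X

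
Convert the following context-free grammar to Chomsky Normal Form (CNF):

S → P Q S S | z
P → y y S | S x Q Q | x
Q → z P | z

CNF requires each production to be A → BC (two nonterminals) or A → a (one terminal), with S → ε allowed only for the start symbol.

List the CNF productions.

S → z; TY → y; TX → x; P → x; TZ → z; Q → z; S → P X0; X0 → Q X1; X1 → S S; P → TY X2; X2 → TY S; P → S X3; X3 → TX X4; X4 → Q Q; Q → TZ P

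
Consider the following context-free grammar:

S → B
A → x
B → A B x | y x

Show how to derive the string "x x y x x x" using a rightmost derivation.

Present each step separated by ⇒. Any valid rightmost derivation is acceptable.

S ⇒ B ⇒ A B x ⇒ A A B x x ⇒ A A y x x x ⇒ A x y x x x ⇒ x x y x x x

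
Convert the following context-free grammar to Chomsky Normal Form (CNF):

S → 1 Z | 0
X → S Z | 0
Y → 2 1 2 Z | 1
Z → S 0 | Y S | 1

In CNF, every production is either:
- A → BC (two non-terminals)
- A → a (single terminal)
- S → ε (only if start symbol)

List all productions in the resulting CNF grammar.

T1 → 1; S → 0; X → 0; T2 → 2; Y → 1; T0 → 0; Z → 1; S → T1 Z; X → S Z; Y → T2 X0; X0 → T1 X1; X1 → T2 Z; Z → S T0; Z → Y S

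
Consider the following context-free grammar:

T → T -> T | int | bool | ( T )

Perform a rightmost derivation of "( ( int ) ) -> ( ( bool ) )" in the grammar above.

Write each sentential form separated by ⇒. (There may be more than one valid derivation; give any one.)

T ⇒ T -> T ⇒ T -> ( T ) ⇒ T -> ( ( T ) ) ⇒ T -> ( ( bool ) ) ⇒ ( T ) -> ( ( bool ) ) ⇒ ( ( T ) ) -> ( ( bool ) ) ⇒ ( ( int ) ) -> ( ( bool ) )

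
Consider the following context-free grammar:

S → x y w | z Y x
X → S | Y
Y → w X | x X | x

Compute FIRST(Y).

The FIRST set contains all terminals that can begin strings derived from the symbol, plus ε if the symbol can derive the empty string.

We compute FIRST(Y) using the standard algorithm.
FIRST(S) = {x, z}
FIRST(X) = {w, x, z}
FIRST(Y) = {w, x}
Therefore, FIRST(Y) = {w, x}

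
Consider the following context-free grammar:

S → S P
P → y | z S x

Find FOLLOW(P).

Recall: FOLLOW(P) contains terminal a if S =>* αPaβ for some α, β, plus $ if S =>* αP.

We compute FOLLOW(P) using the standard algorithm.
FOLLOW(S) starts with {$}.
FIRST(P) = {y, z}
FIRST(S) = {}
FOLLOW(P) = {$, x, y, z}
FOLLOW(S) = {$, x, y, z}
Therefore, FOLLOW(P) = {$, x, y, z}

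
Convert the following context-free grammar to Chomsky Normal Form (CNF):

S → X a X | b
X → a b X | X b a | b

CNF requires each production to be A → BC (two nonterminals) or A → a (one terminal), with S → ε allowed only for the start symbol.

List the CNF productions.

TA → a; S → b; TB → b; X → b; S → X X0; X0 → TA X; X → TA X1; X1 → TB X; X → X X2; X2 → TB TA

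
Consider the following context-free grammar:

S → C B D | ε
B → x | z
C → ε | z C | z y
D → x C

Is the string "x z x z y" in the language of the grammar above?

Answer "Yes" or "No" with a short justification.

No - no valid derivation exists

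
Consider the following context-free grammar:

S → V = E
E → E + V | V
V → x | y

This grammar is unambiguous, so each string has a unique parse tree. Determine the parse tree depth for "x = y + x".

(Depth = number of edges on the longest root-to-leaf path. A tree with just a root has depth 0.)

4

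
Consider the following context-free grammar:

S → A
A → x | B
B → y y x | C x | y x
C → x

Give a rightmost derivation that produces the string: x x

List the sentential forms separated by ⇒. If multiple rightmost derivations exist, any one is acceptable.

S ⇒ A ⇒ B ⇒ C x ⇒ x x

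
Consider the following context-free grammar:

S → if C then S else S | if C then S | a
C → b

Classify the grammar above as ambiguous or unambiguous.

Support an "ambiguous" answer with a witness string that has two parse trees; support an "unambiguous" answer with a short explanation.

Ambiguous - the string 'if b then if b then if b then a else a' has two distinct parse trees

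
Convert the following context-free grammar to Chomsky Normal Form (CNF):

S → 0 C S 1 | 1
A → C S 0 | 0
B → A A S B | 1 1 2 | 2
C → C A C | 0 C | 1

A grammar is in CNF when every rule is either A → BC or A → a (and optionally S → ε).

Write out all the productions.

T0 → 0; T1 → 1; S → 1; A → 0; T2 → 2; B → 2; C → 1; S → T0 X0; X0 → C X1; X1 → S T1; A → C X2; X2 → S T0; B → A X3; X3 → A X4; X4 → S B; B → T1 X5; X5 → T1 T2; C → C X6; X6 → A C; C → T0 C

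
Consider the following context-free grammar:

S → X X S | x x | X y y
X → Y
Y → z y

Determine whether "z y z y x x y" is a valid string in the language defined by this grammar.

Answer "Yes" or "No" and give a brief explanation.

No - no valid derivation exists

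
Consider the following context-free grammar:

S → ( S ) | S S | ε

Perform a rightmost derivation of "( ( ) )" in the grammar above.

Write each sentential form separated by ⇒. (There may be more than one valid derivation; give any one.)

S ⇒ ( S ) ⇒ ( ( S ) ) ⇒ ( ( ) )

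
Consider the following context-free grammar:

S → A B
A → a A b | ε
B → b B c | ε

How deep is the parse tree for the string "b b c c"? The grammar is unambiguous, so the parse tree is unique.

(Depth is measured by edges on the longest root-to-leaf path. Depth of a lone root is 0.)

4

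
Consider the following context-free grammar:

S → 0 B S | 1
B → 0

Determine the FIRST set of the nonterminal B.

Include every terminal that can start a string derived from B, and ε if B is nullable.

We compute FIRST(B) using the standard algorithm.
FIRST(B) = {0}
FIRST(S) = {0, 1}
Therefore, FIRST(B) = {0}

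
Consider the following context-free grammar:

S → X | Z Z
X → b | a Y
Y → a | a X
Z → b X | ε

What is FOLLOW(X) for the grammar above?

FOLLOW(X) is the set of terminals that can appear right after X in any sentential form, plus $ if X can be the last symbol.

We compute FOLLOW(X) using the standard algorithm.
FOLLOW(S) starts with {$}.
FIRST(S) = {a, b, ε}
FIRST(X) = {a, b}
FIRST(Y) = {a}
FIRST(Z) = {b, ε}
FOLLOW(S) = {$}
FOLLOW(X) = {$, b}
FOLLOW(Y) = {$, b}
FOLLOW(Z) = {$, b}
Therefore, FOLLOW(X) = {$, b}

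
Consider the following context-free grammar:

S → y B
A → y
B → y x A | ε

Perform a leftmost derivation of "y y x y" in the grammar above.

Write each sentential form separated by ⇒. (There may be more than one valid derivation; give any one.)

S ⇒ y B ⇒ y y x A ⇒ y y x y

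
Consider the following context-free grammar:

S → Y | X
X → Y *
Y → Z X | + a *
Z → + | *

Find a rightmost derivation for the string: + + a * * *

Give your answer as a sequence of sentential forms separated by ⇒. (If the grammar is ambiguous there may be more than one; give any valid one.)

S ⇒ X ⇒ Y * ⇒ Z X * ⇒ Z Y * * ⇒ Z + a * * * ⇒ + + a * * *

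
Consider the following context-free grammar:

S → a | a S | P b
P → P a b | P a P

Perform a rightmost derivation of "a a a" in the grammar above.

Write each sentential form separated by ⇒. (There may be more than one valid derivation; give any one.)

S ⇒ a S ⇒ a a S ⇒ a a a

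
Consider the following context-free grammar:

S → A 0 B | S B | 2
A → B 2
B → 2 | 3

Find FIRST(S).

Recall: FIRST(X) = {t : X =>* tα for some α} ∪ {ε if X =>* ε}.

We compute FIRST(S) using the standard algorithm.
FIRST(A) = {2, 3}
FIRST(B) = {2, 3}
FIRST(S) = {2, 3}
Therefore, FIRST(S) = {2, 3}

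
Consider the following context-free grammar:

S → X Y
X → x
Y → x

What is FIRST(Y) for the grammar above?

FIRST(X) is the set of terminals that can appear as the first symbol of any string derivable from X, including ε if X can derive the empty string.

We compute FIRST(Y) using the standard algorithm.
FIRST(S) = {x}
FIRST(X) = {x}
FIRST(Y) = {x}
Therefore, FIRST(Y) = {x}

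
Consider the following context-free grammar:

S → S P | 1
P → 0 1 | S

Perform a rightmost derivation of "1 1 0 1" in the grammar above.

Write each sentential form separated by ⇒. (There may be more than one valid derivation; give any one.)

S ⇒ S P ⇒ S 0 1 ⇒ S P 0 1 ⇒ S S 0 1 ⇒ S 1 0 1 ⇒ 1 1 0 1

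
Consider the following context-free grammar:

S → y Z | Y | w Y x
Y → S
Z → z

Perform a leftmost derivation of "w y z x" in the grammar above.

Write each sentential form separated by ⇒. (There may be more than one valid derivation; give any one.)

S ⇒ w Y x ⇒ w S x ⇒ w y Z x ⇒ w y z x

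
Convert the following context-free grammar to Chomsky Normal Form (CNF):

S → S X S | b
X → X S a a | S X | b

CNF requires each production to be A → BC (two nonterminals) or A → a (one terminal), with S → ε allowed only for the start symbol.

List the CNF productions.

S → b; TA → a; X → b; S → S X0; X0 → X S; X → X X1; X1 → S X2; X2 → TA TA; X → S X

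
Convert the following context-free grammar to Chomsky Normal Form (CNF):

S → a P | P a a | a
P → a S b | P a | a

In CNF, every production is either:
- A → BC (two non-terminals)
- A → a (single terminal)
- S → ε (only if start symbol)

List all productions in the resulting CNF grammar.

TA → a; S → a; TB → b; P → a; S → TA P; S → P X0; X0 → TA TA; P → TA X1; X1 → S TB; P → P TA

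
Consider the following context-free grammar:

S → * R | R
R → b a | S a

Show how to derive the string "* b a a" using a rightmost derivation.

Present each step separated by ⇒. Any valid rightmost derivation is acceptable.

S ⇒ * R ⇒ * S a ⇒ * R a ⇒ * b a a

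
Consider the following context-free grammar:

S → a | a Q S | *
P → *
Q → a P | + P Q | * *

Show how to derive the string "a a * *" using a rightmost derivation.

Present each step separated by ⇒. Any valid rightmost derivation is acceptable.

S ⇒ a Q S ⇒ a Q * ⇒ a a P * ⇒ a a * *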